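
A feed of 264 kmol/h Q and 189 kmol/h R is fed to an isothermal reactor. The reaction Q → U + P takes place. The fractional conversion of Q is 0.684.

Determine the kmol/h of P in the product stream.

181 kmol/h

Q reacted = 0.684 × 264 = 180.6 kmol/h; ν_Q = −1, so ξ = 180.6/1 = 180.6 kmol/h.
Outlet amounts (n = n₀ + ν ξ):
  Q: 264 − 1(180.6) = 83.42
  U: 0 + 1(180.6) = 180.6
  P: 0 + 1(180.6) = 180.6
  R: 189 (inert)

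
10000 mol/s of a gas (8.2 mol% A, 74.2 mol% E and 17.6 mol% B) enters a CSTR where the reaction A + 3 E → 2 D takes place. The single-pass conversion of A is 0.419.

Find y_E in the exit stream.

0.686

A reacted = 0.419 × 820 = 343.6 mol/s; ν_A = −1, so ξ = 343.6/1 = 343.6 mol/s.
Outlet amounts (n = n₀ + ν ξ):
  A: 820 − 1(343.6) = 476.4
  E: 7420 − 3(343.6) = 6389
  D: 0 + 2(343.6) = 687.2
  B: 1760 (inert)
Total out = 9313 mol/s; y_E = 6389 / 9313 = 0.6861.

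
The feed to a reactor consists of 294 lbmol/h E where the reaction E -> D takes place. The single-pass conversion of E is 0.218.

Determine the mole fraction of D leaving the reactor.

0.218

E reacted = 0.218 × 294 = 64.09 lbmol/h; ν_E = −1, so ξ = 64.09/1 = 64.09 lbmol/h.
Outlet amounts (n = n₀ + ν ξ):
  E: 294 − 1(64.09) = 229.9
  D: 0 + 1(64.09) = 64.09
Total out = 294 lbmol/h; y_D = 64.09 / 294 = 0.218.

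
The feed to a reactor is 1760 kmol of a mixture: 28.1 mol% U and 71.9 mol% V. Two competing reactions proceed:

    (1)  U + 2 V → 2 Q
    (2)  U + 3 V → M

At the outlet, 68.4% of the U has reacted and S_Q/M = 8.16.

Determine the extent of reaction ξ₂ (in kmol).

ξ₂ = 66.6 kmol

Conversion of U: U consumed = 0.684 × 494.6 = 338.3 kmol = 1ξ₁ + 1ξ₂.
Selectivity: 2ξ₁ / (1ξ₂) = 8.16 → ξ₁ = 4.08 ξ₂.
Substitute: (1·4.08 + 1) ξ₂ = 338.3 → ξ₂ = 66.59 kmol, ξ₁ = 271.7 kmol.
Outlet amounts (n = n₀ + Σ ν·ξ):
  U: 494.6 − 1(271.7) − 1(66.59) = 156.3
  V: 1265 − 2(271.7) − 3(66.59) = 522.3
  Q: 0 + 2(271.7) = 543.4
  M: 0 + 1(66.59) = 66.59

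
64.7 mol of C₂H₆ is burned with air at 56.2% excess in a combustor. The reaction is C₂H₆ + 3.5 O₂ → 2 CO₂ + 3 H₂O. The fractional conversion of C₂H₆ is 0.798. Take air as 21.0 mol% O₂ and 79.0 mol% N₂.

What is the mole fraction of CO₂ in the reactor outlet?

Stoichiometric O₂ = 3.5 × 64.7 = 226.5 mol; O₂ fed = 226.5 × 1.562 = 353.7 mol.
N₂ fed = 353.7 × 79/21 = 1331 mol.
Fuel reacted = 0.798 × 64.7 → ξ = 51.63 mol.
Outlet (n = n₀ + ν ξ):
  C₂H₆: 64.7 − 1(51.63) = 13.07
  O₂: 353.7 − 3.5(51.63) = 173
  N₂: 1331 (inert)
  CO₂: 0 + 2(51.63) = 103.3
  H₂O: 0 + 3(51.63) = 154.9
Total out = 1775 mol; y_CO₂ = 103.3 / 1775 = 0.05818.

0.0582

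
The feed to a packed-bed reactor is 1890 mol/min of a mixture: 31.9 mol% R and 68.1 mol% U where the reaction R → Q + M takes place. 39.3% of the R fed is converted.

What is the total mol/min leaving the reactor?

R reacted = 0.393 × 602.9 = 236.9 mol/min; ν_R = −1, so ξ = 236.9/1 = 236.9 mol/min.
Outlet amounts (n = n₀ + ν ξ):
  R: 602.9 − 1(236.9) = 366
  Q: 0 + 1(236.9) = 236.9
  M: 0 + 1(236.9) = 236.9
  U: 1287 (inert)
Total out = 366 + 236.9 + 236.9 + 1287 = 2127 mol/min.

2130 mol/min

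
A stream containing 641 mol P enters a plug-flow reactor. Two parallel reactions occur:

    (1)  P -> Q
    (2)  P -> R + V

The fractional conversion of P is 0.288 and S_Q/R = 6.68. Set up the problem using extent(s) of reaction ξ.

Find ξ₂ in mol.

ξ₂ = 24 mol

Conversion of P: P consumed = 0.288 × 641 = 184.6 mol = 1ξ₁ + 1ξ₂.
Selectivity: 1ξ₁ / (1ξ₂) = 6.68 → ξ₁ = 6.68 ξ₂.
Substitute: (1·6.68 + 1) ξ₂ = 184.6 → ξ₂ = 24.04 mol, ξ₁ = 160.6 mol.
Outlet amounts (n = n₀ + Σ ν·ξ):
  P: 641 − 1(160.6) − 1(24.04) = 456.4
  Q: 0 + 1(160.6) = 160.6
  R: 0 + 1(24.04) = 24.04
  V: 0 + 1(24.04) = 24.04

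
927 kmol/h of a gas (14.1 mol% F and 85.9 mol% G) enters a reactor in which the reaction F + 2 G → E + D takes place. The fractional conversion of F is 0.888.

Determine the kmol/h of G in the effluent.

F reacted = 0.888 × 130.7 = 116.1 kmol/h; ν_F = −1, so ξ = 116.1/1 = 116.1 kmol/h.
Outlet amounts (n = n₀ + ν ξ):
  F: 130.7 − 1(116.1) = 14.64
  G: 796.3 − 2(116.1) = 564.2
  E: 0 + 1(116.1) = 116.1
  D: 0 + 1(116.1) = 116.1

564 kmol/h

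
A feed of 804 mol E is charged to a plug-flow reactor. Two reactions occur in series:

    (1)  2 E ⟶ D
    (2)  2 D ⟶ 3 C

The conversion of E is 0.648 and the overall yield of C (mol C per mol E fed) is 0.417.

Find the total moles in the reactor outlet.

Conversion of E: E consumed = 2ξ₁ = 0.648 × 804 → ξ₁ = 260.5 mol.
Yield of C: 3ξ₂ / 804 = 0.417 → ξ₂ = 111.8 mol.
Outlet amounts (n = n₀ + Σ ν·ξ):
  E: 804 − 2(260.5) = 283
  D: 0 + 1(260.5) − 2(111.8) = 36.98
  C: 0 + 3(111.8) = 335.3
Total out = 283 + 36.98 + 335.3 = 655.3 mol.

655 mol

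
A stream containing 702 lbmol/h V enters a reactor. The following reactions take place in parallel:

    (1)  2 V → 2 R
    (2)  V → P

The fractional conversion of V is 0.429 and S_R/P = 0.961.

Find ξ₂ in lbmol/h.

ξ₂ = 154 lbmol/h

Conversion of V: V consumed = 0.429 × 702 = 301.2 lbmol/h = 2ξ₁ + 1ξ₂.
Selectivity: 2ξ₁ / (1ξ₂) = 0.961 → ξ₁ = 0.4805 ξ₂.
Substitute: (2·0.4805 + 1) ξ₂ = 301.2 → ξ₂ = 153.6 lbmol/h, ξ₁ = 73.79 lbmol/h.
Outlet amounts (n = n₀ + Σ ν·ξ):
  V: 702 − 2(73.79) − 1(153.6) = 400.8
  R: 0 + 2(73.79) = 147.6
  P: 0 + 1(153.6) = 153.6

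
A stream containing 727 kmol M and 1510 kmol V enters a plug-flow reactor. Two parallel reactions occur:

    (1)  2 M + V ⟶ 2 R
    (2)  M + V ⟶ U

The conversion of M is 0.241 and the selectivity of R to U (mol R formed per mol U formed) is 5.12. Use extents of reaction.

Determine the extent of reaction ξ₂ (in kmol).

Conversion of M: M consumed = 0.241 × 727 = 175.2 kmol = 2ξ₁ + 1ξ₂.
Selectivity: 2ξ₁ / (1ξ₂) = 5.12 → ξ₁ = 2.56 ξ₂.
Substitute: (2·2.56 + 1) ξ₂ = 175.2 → ξ₂ = 28.63 kmol, ξ₁ = 73.29 kmol.
Outlet amounts (n = n₀ + Σ ν·ξ):
  M: 727 − 2(73.29) − 1(28.63) = 551.8
  V: 1510 − 1(73.29) − 1(28.63) = 1408
  R: 0 + 2(73.29) = 146.6
  U: 0 + 1(28.63) = 28.63

ξ₂ = 28.6 kmol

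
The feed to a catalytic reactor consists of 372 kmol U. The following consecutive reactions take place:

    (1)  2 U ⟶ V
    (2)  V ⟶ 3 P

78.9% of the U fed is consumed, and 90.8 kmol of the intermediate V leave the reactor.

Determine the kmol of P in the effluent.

Conversion of U: U consumed = 2ξ₁ = 0.789 × 372 → ξ₁ = 146.8 kmol.
V balance: n_V = 0 + 1ξ₁ − 1ξ₂ = 90.8 → ξ₂ = (1·146.8 − 90.8)/1 = 55.95 kmol.
Outlet amounts (n = n₀ + Σ ν·ξ):
  U: 372 − 2(146.8) = 78.49
  V: 0 + 1(146.8) − 1(55.95) = 90.8
  P: 0 + 3(55.95) = 167.9

168 kmol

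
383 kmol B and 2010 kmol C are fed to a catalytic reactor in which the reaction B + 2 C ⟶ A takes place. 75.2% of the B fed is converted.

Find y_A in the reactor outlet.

0.159

B reacted = 0.752 × 383 = 288 kmol; ν_B = −1, so ξ = 288/1 = 288 kmol.
Outlet amounts (n = n₀ + ν ξ):
  B: 383 − 1(288) = 94.98
  C: 2010 − 2(288) = 1434
  A: 0 + 1(288) = 288
Total out = 1817 kmol; y_A = 288 / 1817 = 0.1585.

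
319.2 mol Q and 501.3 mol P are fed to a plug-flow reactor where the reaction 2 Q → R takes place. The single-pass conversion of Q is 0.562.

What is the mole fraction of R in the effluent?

0.123

Q reacted = 0.562 × 319.2 = 179.4 mol; ν_Q = −2, so ξ = 179.4/2 = 89.7 mol.
Outlet amounts (n = n₀ + ν ξ):
  Q: 319.2 − 2(89.7) = 139.8
  R: 0 + 1(89.7) = 89.7
  P: 501.3 (inert)
Total out = 730.8 mol; y_R = 89.7 / 730.8 = 0.1227.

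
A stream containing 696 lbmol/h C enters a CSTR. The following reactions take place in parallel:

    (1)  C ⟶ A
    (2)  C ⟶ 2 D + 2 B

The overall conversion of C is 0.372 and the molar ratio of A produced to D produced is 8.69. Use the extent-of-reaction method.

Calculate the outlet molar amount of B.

28.2 lbmol/h

Conversion of C: C consumed = 0.372 × 696 = 258.9 lbmol/h = 1ξ₁ + 1ξ₂.
Selectivity: 1ξ₁ / (2ξ₂) = 8.69 → ξ₁ = 17.38 ξ₂.
Substitute: (1·17.38 + 1) ξ₂ = 258.9 → ξ₂ = 14.09 lbmol/h, ξ₁ = 244.8 lbmol/h.
Outlet amounts (n = n₀ + Σ ν·ξ):
  C: 696 − 1(244.8) − 1(14.09) = 437.1
  A: 0 + 1(244.8) = 244.8
  D: 0 + 2(14.09) = 28.17
  B: 0 + 2(14.09) = 28.17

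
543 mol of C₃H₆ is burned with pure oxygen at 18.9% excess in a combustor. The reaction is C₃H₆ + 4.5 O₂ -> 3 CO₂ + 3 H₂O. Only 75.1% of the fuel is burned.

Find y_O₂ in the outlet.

0.293

Stoichiometric O₂ = 4.5 × 543 = 2444 mol; O₂ fed = 2444 × 1.189 = 2905 mol.
Fuel reacted = 0.751 × 543 → ξ = 407.8 mol.
Outlet (n = n₀ + ν ξ):
  C₃H₆: 543 − 1(407.8) = 135.2
  O₂: 2905 − 4.5(407.8) = 1070
  CO₂: 0 + 3(407.8) = 1223
  H₂O: 0 + 3(407.8) = 1223
Total out = 3652 mol; y_O₂ = 1070 / 3652 = 0.293.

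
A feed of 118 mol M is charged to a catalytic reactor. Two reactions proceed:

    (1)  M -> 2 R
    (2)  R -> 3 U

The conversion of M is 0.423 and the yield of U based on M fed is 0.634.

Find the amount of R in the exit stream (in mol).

Conversion of M: M consumed = 1ξ₁ = 0.423 × 118 → ξ₁ = 49.91 mol.
Yield of U: 3ξ₂ / 118 = 0.634 → ξ₂ = 24.94 mol.
Outlet amounts (n = n₀ + Σ ν·ξ):
  M: 118 − 1(49.91) = 68.09
  R: 0 + 2(49.91) − 1(24.94) = 74.89
  U: 0 + 3(24.94) = 74.81

74.9 mol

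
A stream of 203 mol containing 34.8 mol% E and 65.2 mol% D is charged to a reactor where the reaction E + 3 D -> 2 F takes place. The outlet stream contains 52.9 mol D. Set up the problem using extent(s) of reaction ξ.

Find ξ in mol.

ξ = 26.5 mol

For D: n = n₀ − 3ξ → 52.9 = 132.4 − 3ξ, giving ξ = 26.49 mol.
Outlet amounts (n = n₀ + ν ξ):
  E: 70.64 − 1(26.49) = 44.16
  D: 132.4 − 3(26.49) = 52.9
  F: 0 + 2(26.49) = 52.97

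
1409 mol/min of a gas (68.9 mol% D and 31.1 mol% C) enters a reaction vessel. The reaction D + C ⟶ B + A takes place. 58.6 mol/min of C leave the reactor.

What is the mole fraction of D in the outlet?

For C: n = n₀ − 1ξ → 58.6 = 438.2 − 1ξ, giving ξ = 379.6 mol/min.
Outlet amounts (n = n₀ + ν ξ):
  D: 970.8 − 1(379.6) = 591.2
  C: 438.2 − 1(379.6) = 58.6
  B: 0 + 1(379.6) = 379.6
  A: 0 + 1(379.6) = 379.6
Total out = 1409 mol/min; y_D = 591.2 / 1409 = 0.4196.

0.42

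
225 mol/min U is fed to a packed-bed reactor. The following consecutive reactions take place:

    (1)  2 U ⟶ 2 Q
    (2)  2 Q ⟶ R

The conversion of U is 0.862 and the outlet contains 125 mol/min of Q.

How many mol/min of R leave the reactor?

Conversion of U: U consumed = 2ξ₁ = 0.862 × 225 → ξ₁ = 96.97 mol/min.
Q balance: n_Q = 0 + 2ξ₁ − 2ξ₂ = 125 → ξ₂ = (2·96.97 − 125)/2 = 34.47 mol/min.
Outlet amounts (n = n₀ + Σ ν·ξ):
  U: 225 − 2(96.97) = 31.05
  Q: 0 + 2(96.97) − 2(34.47) = 125
  R: 0 + 1(34.47) = 34.47

34.5 mol/min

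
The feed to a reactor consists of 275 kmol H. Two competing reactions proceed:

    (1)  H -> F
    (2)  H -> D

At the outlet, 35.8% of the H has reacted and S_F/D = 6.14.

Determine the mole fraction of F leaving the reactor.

0.308

Conversion of H: H consumed = 0.358 × 275 = 98.45 kmol = 1ξ₁ + 1ξ₂.
Selectivity: 1ξ₁ / (1ξ₂) = 6.14 → ξ₁ = 6.14 ξ₂.
Substitute: (1·6.14 + 1) ξ₂ = 98.45 → ξ₂ = 13.79 kmol, ξ₁ = 84.66 kmol.
Outlet amounts (n = n₀ + Σ ν·ξ):
  H: 275 − 1(84.66) − 1(13.79) = 176.6
  F: 0 + 1(84.66) = 84.66
  D: 0 + 1(13.79) = 13.79
Total out = 275 kmol; y_F = 84.66 / 275 = 0.3079.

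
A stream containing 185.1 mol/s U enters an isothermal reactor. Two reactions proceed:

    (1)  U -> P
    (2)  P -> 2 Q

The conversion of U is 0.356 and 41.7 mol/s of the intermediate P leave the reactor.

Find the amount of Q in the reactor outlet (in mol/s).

Conversion of U: U consumed = 1ξ₁ = 0.356 × 185.1 → ξ₁ = 65.9 mol/s.
P balance: n_P = 0 + 1ξ₁ − 1ξ₂ = 41.7 → ξ₂ = (1·65.9 − 41.7)/1 = 24.2 mol/s.
Outlet amounts (n = n₀ + Σ ν·ξ):
  U: 185.1 − 1(65.9) = 119.2
  P: 0 + 1(65.9) − 1(24.2) = 41.7
  Q: 0 + 2(24.2) = 48.39

48.4 mol/s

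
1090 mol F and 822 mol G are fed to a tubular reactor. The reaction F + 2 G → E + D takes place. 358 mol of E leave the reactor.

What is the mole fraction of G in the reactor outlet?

0.0682

For E: n = n₀ + 1ξ → 358 = 0 + 1ξ, giving ξ = 358 mol.
Outlet amounts (n = n₀ + ν ξ):
  F: 1090 − 1(358) = 732
  G: 822 − 2(358) = 106
  E: 0 + 1(358) = 358
  D: 0 + 1(358) = 358
Total out = 1554 mol; y_G = 106 / 1554 = 0.06821.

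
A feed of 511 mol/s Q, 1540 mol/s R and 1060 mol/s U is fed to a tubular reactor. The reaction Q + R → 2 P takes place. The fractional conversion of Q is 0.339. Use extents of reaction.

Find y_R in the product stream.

0.439

Q reacted = 0.339 × 511 = 173.2 mol/s; ν_Q = −1, so ξ = 173.2/1 = 173.2 mol/s.
Outlet amounts (n = n₀ + ν ξ):
  Q: 511 − 1(173.2) = 337.8
  R: 1540 − 1(173.2) = 1367
  P: 0 + 2(173.2) = 346.5
  U: 1060 (inert)
Total out = 3111 mol/s; y_R = 1367 / 3111 = 0.4393.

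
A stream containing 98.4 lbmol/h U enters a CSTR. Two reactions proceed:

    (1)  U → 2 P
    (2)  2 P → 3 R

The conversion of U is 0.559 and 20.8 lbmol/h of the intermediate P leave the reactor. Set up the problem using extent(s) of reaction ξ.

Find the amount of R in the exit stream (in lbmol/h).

Conversion of U: U consumed = 1ξ₁ = 0.559 × 98.4 → ξ₁ = 55.01 lbmol/h.
P balance: n_P = 0 + 2ξ₁ − 2ξ₂ = 20.8 → ξ₂ = (2·55.01 − 20.8)/2 = 44.61 lbmol/h.
Outlet amounts (n = n₀ + Σ ν·ξ):
  U: 98.4 − 1(55.01) = 43.39
  P: 0 + 2(55.01) − 2(44.61) = 20.8
  R: 0 + 3(44.61) = 133.8

134 lbmol/h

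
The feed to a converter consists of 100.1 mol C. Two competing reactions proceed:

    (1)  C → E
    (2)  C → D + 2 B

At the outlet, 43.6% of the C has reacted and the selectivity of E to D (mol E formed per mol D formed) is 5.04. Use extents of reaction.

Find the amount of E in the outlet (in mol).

Conversion of C: C consumed = 0.436 × 100.1 = 43.64 mol = 1ξ₁ + 1ξ₂.
Selectivity: 1ξ₁ / (1ξ₂) = 5.04 → ξ₁ = 5.04 ξ₂.
Substitute: (1·5.04 + 1) ξ₂ = 43.64 → ξ₂ = 7.226 mol, ξ₁ = 36.42 mol.
Outlet amounts (n = n₀ + Σ ν·ξ):
  C: 100.1 − 1(36.42) − 1(7.226) = 56.46
  E: 0 + 1(36.42) = 36.42
  D: 0 + 1(7.226) = 7.226
  B: 0 + 2(7.226) = 14.45

36.4 mol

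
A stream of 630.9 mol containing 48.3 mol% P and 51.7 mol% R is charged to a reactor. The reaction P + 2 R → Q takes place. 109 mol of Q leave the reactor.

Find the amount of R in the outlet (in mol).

108 mol

For Q: n = n₀ + 1ξ → 109 = 0 + 1ξ, giving ξ = 109 mol.
Outlet amounts (n = n₀ + ν ξ):
  P: 304.7 − 1(109) = 195.7
  R: 326.2 − 2(109) = 108.2
  Q: 0 + 1(109) = 109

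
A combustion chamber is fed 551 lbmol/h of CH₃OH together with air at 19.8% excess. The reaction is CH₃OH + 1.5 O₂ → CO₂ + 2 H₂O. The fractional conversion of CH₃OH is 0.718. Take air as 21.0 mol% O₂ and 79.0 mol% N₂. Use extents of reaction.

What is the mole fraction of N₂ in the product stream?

Stoichiometric O₂ = 1.5 × 551 = 826.5 lbmol/h; O₂ fed = 826.5 × 1.198 = 990.1 lbmol/h.
N₂ fed = 990.1 × 79/21 = 3725 lbmol/h.
Fuel reacted = 0.718 × 551 → ξ = 395.6 lbmol/h.
Outlet (n = n₀ + ν ξ):
  CH₃OH: 551 − 1(395.6) = 155.4
  O₂: 990.1 − 1.5(395.6) = 396.7
  N₂: 3725 (inert)
  CO₂: 0 + 1(395.6) = 395.6
  H₂O: 0 + 2(395.6) = 791.2
Total out = 5464 lbmol/h; y_N₂ = 3725 / 5464 = 0.6817.

0.682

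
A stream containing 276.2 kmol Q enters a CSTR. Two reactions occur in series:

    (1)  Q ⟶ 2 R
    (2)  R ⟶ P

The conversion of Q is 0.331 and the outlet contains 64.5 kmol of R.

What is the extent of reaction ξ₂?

Conversion of Q: Q consumed = 1ξ₁ = 0.331 × 276.2 → ξ₁ = 91.42 kmol.
R balance: n_R = 0 + 2ξ₁ − 1ξ₂ = 64.5 → ξ₂ = (2·91.42 − 64.5)/1 = 118.3 kmol.
Outlet amounts (n = n₀ + Σ ν·ξ):
  Q: 276.2 − 1(91.42) = 184.8
  R: 0 + 2(91.42) − 1(118.3) = 64.5
  P: 0 + 1(118.3) = 118.3

ξ₂ = 118 kmol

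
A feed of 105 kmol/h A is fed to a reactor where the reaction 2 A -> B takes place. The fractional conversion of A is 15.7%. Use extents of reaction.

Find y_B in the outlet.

0.0852

A reacted = 0.157 × 105 = 16.48 kmol/h; ν_A = −2, so ξ = 16.48/2 = 8.242 kmol/h.
Outlet amounts (n = n₀ + ν ξ):
  A: 105 − 2(8.242) = 88.52
  B: 0 + 1(8.242) = 8.242
Total out = 96.76 kmol/h; y_B = 8.242 / 96.76 = 0.08519.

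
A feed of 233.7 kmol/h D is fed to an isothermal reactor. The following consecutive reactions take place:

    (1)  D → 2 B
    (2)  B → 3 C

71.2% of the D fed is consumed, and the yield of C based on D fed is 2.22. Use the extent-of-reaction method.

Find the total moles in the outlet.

746 kmol/h

Conversion of D: D consumed = 1ξ₁ = 0.712 × 233.7 → ξ₁ = 166.4 kmol/h.
Yield of C: 3ξ₂ / 233.7 = 2.22 → ξ₂ = 172.9 kmol/h.
Outlet amounts (n = n₀ + Σ ν·ξ):
  D: 233.7 − 1(166.4) = 67.31
  B: 0 + 2(166.4) − 1(172.9) = 159.9
  C: 0 + 3(172.9) = 518.8
Total out = 67.31 + 159.9 + 518.8 = 746 kmol/h.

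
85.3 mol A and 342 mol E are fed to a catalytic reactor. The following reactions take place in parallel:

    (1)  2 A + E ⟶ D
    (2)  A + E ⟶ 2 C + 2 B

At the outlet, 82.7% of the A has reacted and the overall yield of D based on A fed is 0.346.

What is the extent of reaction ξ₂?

Yield of D: 1ξ₁ / 85.3 = 0.346 → ξ₁ = 29.51 mol.
Conversion of A: 2ξ₁ + 1ξ₂ = 0.827 × 85.3 = 70.54 → ξ₂ = 11.52 mol.
Outlet amounts (n = n₀ + Σ ν·ξ):
  A: 85.3 − 2(29.51) − 1(11.52) = 14.76
  E: 342 − 1(29.51) − 1(11.52) = 301
  D: 0 + 1(29.51) = 29.51
  C: 0 + 2(11.52) = 23.03
  B: 0 + 2(11.52) = 23.03

ξ₂ = 11.5 mol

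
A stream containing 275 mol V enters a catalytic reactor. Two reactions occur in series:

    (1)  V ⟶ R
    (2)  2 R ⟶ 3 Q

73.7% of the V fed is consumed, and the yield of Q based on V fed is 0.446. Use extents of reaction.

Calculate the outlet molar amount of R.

121 mol

Conversion of V: V consumed = 1ξ₁ = 0.737 × 275 → ξ₁ = 202.7 mol.
Yield of Q: 3ξ₂ / 275 = 0.446 → ξ₂ = 40.88 mol.
Outlet amounts (n = n₀ + Σ ν·ξ):
  V: 275 − 1(202.7) = 72.33
  R: 0 + 1(202.7) − 2(40.88) = 120.9
  Q: 0 + 3(40.88) = 122.7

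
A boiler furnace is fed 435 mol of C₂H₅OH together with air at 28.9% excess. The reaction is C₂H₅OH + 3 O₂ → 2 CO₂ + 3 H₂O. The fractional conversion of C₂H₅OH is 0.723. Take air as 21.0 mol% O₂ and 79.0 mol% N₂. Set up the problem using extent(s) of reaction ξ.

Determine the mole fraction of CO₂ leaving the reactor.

Stoichiometric O₂ = 3 × 435 = 1305 mol; O₂ fed = 1305 × 1.289 = 1682 mol.
N₂ fed = 1682 × 79/21 = 6328 mol.
Fuel reacted = 0.723 × 435 → ξ = 314.5 mol.
Outlet (n = n₀ + ν ξ):
  C₂H₅OH: 435 − 1(314.5) = 120.5
  O₂: 1682 − 3(314.5) = 738.6
  N₂: 6328 (inert)
  CO₂: 0 + 2(314.5) = 629
  H₂O: 0 + 3(314.5) = 943.5
Total out = 8760 mol; y_CO₂ = 629 / 8760 = 0.07181.

0.0718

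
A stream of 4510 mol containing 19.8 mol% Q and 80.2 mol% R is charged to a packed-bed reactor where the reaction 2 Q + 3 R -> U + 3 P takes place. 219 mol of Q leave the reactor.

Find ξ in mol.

ξ = 337 mol

For Q: n = n₀ − 2ξ → 219 = 893 − 2ξ, giving ξ = 337 mol.
Outlet amounts (n = n₀ + ν ξ):
  Q: 893 − 2(337) = 219
  R: 3617 − 3(337) = 2606
  U: 0 + 1(337) = 337
  P: 0 + 3(337) = 1011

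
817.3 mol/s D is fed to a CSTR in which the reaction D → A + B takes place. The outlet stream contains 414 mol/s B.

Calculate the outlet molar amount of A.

For B: n = n₀ + 1ξ → 414 = 0 + 1ξ, giving ξ = 414 mol/s.
Outlet amounts (n = n₀ + ν ξ):
  D: 817.3 − 1(414) = 403.3
  A: 0 + 1(414) = 414
  B: 0 + 1(414) = 414

414 mol/s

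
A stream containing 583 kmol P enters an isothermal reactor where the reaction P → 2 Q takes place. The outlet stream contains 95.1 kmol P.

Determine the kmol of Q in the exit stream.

976 kmol

For P: n = n₀ − 1ξ → 95.1 = 583 − 1ξ, giving ξ = 487.9 kmol.
Outlet amounts (n = n₀ + ν ξ):
  P: 583 − 1(487.9) = 95.1
  Q: 0 + 2(487.9) = 975.8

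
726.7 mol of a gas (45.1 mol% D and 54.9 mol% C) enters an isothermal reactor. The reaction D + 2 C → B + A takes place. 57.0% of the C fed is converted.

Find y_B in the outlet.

C reacted = 0.57 × 399 = 227.4 mol; ν_C = −2, so ξ = 227.4/2 = 113.7 mol.
Outlet amounts (n = n₀ + ν ξ):
  D: 327.7 − 1(113.7) = 214
  C: 399 − 2(113.7) = 171.6
  B: 0 + 1(113.7) = 113.7
  A: 0 + 1(113.7) = 113.7
Total out = 613 mol; y_B = 113.7 / 613 = 0.1855.

0.185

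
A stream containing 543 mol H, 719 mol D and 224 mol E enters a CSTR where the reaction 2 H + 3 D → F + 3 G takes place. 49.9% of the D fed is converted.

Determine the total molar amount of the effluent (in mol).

D reacted = 0.499 × 719 = 358.8 mol; ν_D = −3, so ξ = 358.8/3 = 119.6 mol.
Outlet amounts (n = n₀ + ν ξ):
  H: 543 − 2(119.6) = 303.8
  D: 719 − 3(119.6) = 360.2
  F: 0 + 1(119.6) = 119.6
  G: 0 + 3(119.6) = 358.8
  E: 224 (inert)
Total out = 303.8 + 360.2 + 119.6 + 358.8 + 224 = 1366 mol.

1370 mol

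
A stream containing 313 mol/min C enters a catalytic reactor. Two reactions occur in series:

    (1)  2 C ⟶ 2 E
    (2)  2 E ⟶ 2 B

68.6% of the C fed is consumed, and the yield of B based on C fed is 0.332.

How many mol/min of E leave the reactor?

Conversion of C: C consumed = 2ξ₁ = 0.686 × 313 → ξ₁ = 107.4 mol/min.
Yield of B: 2ξ₂ / 313 = 0.332 → ξ₂ = 51.96 mol/min.
Outlet amounts (n = n₀ + Σ ν·ξ):
  C: 313 − 2(107.4) = 98.28
  E: 0 + 2(107.4) − 2(51.96) = 110.8
  B: 0 + 2(51.96) = 103.9

111 mol/min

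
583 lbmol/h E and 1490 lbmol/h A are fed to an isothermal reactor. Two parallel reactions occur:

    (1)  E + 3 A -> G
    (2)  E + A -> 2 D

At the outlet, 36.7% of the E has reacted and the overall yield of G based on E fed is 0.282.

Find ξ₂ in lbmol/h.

Yield of G: 1ξ₁ / 583 = 0.282 → ξ₁ = 164.4 lbmol/h.
Conversion of E: 1ξ₁ + 1ξ₂ = 0.367 × 583 = 214 → ξ₂ = 49.56 lbmol/h.
Outlet amounts (n = n₀ + Σ ν·ξ):
  E: 583 − 1(164.4) − 1(49.56) = 369
  A: 1490 − 3(164.4) − 1(49.56) = 947.2
  G: 0 + 1(164.4) = 164.4
  D: 0 + 2(49.56) = 99.11

ξ₂ = 49.6 lbmol/h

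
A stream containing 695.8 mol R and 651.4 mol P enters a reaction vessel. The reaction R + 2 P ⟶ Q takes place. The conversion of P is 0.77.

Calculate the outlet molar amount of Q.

251 mol

P reacted = 0.77 × 651.4 = 501.6 mol; ν_P = −2, so ξ = 501.6/2 = 250.8 mol.
Outlet amounts (n = n₀ + ν ξ):
  R: 695.8 − 1(250.8) = 445
  P: 651.4 − 2(250.8) = 149.8
  Q: 0 + 1(250.8) = 250.8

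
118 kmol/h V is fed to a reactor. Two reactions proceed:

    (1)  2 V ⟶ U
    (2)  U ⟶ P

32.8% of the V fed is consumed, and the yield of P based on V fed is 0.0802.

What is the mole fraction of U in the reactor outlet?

0.1

Conversion of V: V consumed = 2ξ₁ = 0.328 × 118 → ξ₁ = 19.35 kmol/h.
Yield of P: 1ξ₂ / 118 = 0.0802 → ξ₂ = 9.464 kmol/h.
Outlet amounts (n = n₀ + Σ ν·ξ):
  V: 118 − 2(19.35) = 79.3
  U: 0 + 1(19.35) − 1(9.464) = 9.888
  P: 0 + 1(9.464) = 9.464
Total out = 98.65 kmol/h; y_U = 9.888 / 98.65 = 0.1002.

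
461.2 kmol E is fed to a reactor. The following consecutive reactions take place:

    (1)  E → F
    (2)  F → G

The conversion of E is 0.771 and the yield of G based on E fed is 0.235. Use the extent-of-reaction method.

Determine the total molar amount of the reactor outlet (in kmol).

Conversion of E: E consumed = 1ξ₁ = 0.771 × 461.2 → ξ₁ = 355.6 kmol.
Yield of G: 1ξ₂ / 461.2 = 0.235 → ξ₂ = 108.4 kmol.
Outlet amounts (n = n₀ + Σ ν·ξ):
  E: 461.2 − 1(355.6) = 105.6
  F: 0 + 1(355.6) − 1(108.4) = 247.2
  G: 0 + 1(108.4) = 108.4
Total out = 105.6 + 247.2 + 108.4 = 461.2 kmol.

461 kmol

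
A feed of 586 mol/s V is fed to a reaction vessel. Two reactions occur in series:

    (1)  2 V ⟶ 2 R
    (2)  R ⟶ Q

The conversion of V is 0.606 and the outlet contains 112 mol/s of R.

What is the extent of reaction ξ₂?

ξ₂ = 243 mol/s

Conversion of V: V consumed = 2ξ₁ = 0.606 × 586 → ξ₁ = 177.6 mol/s.
R balance: n_R = 0 + 2ξ₁ − 1ξ₂ = 112 → ξ₂ = (2·177.6 − 112)/1 = 243.1 mol/s.
Outlet amounts (n = n₀ + Σ ν·ξ):
  V: 586 − 2(177.6) = 230.9
  R: 0 + 2(177.6) − 1(243.1) = 112
  Q: 0 + 1(243.1) = 243.1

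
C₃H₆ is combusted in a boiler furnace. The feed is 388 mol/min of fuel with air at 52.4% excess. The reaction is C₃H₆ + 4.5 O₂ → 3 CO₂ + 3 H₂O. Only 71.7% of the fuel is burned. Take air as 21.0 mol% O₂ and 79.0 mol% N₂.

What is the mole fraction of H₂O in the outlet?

Stoichiometric O₂ = 4.5 × 388 = 1746 mol/min; O₂ fed = 1746 × 1.524 = 2661 mol/min.
N₂ fed = 2661 × 79/21 = 10010 mol/min.
Fuel reacted = 0.717 × 388 → ξ = 278.2 mol/min.
Outlet (n = n₀ + ν ξ):
  C₃H₆: 388 − 1(278.2) = 109.8
  O₂: 2661 − 4.5(278.2) = 1409
  N₂: 10010 (inert)
  CO₂: 0 + 3(278.2) = 834.6
  H₂O: 0 + 3(278.2) = 834.6
Total out = 13200 mol/min; y_H₂O = 834.6 / 13200 = 0.06324.

0.0632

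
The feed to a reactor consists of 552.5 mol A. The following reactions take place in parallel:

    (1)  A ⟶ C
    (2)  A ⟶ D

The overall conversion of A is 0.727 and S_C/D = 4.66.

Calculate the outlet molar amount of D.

Conversion of A: A consumed = 0.727 × 552.5 = 401.7 mol = 1ξ₁ + 1ξ₂.
Selectivity: 1ξ₁ / (1ξ₂) = 4.66 → ξ₁ = 4.66 ξ₂.
Substitute: (1·4.66 + 1) ξ₂ = 401.7 → ξ₂ = 70.97 mol, ξ₁ = 330.7 mol.
Outlet amounts (n = n₀ + Σ ν·ξ):
  A: 552.5 − 1(330.7) − 1(70.97) = 150.8
  C: 0 + 1(330.7) = 330.7
  D: 0 + 1(70.97) = 70.97

71 mol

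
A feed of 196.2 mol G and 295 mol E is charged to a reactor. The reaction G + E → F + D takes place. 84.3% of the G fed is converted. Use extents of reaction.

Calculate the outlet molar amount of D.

G reacted = 0.843 × 196.2 = 165.4 mol; ν_G = −1, so ξ = 165.4/1 = 165.4 mol.
Outlet amounts (n = n₀ + ν ξ):
  G: 196.2 − 1(165.4) = 30.8
  E: 295 − 1(165.4) = 129.6
  F: 0 + 1(165.4) = 165.4
  D: 0 + 1(165.4) = 165.4

165 mol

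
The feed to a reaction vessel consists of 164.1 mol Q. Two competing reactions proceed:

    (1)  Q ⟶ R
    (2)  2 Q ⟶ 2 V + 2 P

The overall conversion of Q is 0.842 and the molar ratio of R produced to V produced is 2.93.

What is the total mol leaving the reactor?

199 mol

Conversion of Q: Q consumed = 0.842 × 164.1 = 138.2 mol = 1ξ₁ + 2ξ₂.
Selectivity: 1ξ₁ / (2ξ₂) = 2.93 → ξ₁ = 5.86 ξ₂.
Substitute: (1·5.86 + 2) ξ₂ = 138.2 → ξ₂ = 17.58 mol, ξ₁ = 103 mol.
Outlet amounts (n = n₀ + Σ ν·ξ):
  Q: 164.1 − 1(103) − 2(17.58) = 25.93
  R: 0 + 1(103) = 103
  V: 0 + 2(17.58) = 35.16
  P: 0 + 2(17.58) = 35.16
Total out = 25.93 + 103 + 35.16 + 35.16 = 199.3 mol.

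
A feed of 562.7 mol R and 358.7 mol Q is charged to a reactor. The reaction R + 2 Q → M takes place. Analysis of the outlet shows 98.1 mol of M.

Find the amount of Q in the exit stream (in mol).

For M: n = n₀ + 1ξ → 98.1 = 0 + 1ξ, giving ξ = 98.1 mol.
Outlet amounts (n = n₀ + ν ξ):
  R: 562.7 − 1(98.1) = 464.6
  Q: 358.7 − 2(98.1) = 162.5
  M: 0 + 1(98.1) = 98.1

162 mol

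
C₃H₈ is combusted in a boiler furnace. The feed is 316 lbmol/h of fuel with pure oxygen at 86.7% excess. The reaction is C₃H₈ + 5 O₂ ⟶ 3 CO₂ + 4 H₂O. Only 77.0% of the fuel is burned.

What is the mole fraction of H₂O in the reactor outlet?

Stoichiometric O₂ = 5 × 316 = 1580 lbmol/h; O₂ fed = 1580 × 1.867 = 2950 lbmol/h.
Fuel reacted = 0.77 × 316 → ξ = 243.3 lbmol/h.
Outlet (n = n₀ + ν ξ):
  C₃H₈: 316 − 1(243.3) = 72.68
  O₂: 2950 − 5(243.3) = 1733
  CO₂: 0 + 3(243.3) = 730
  H₂O: 0 + 4(243.3) = 973.3
Total out = 3509 lbmol/h; y_H₂O = 973.3 / 3509 = 0.2774.

0.277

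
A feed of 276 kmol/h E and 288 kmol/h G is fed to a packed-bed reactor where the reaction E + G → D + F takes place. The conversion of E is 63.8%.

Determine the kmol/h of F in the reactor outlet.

176 kmol/h

E reacted = 0.638 × 276 = 176.1 kmol/h; ν_E = −1, so ξ = 176.1/1 = 176.1 kmol/h.
Outlet amounts (n = n₀ + ν ξ):
  E: 276 − 1(176.1) = 99.91
  G: 288 − 1(176.1) = 111.9
  D: 0 + 1(176.1) = 176.1
  F: 0 + 1(176.1) = 176.1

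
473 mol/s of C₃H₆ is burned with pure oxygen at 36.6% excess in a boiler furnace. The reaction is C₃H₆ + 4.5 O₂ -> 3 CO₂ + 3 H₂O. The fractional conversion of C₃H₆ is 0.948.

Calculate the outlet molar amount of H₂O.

Stoichiometric O₂ = 4.5 × 473 = 2128 mol/s; O₂ fed = 2128 × 1.366 = 2908 mol/s.
Fuel reacted = 0.948 × 473 → ξ = 448.4 mol/s.
Outlet (n = n₀ + ν ξ):
  C₃H₆: 473 − 1(448.4) = 24.6
  O₂: 2908 − 4.5(448.4) = 889.7
  CO₂: 0 + 3(448.4) = 1345
  H₂O: 0 + 3(448.4) = 1345

1350 mol/s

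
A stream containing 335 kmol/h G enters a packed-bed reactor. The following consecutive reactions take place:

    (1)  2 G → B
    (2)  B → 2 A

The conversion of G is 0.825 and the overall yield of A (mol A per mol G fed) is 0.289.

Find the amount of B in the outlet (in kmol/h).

89.8 kmol/h

Conversion of G: G consumed = 2ξ₁ = 0.825 × 335 → ξ₁ = 138.2 kmol/h.
Yield of A: 2ξ₂ / 335 = 0.289 → ξ₂ = 48.41 kmol/h.
Outlet amounts (n = n₀ + Σ ν·ξ):
  G: 335 − 2(138.2) = 58.62
  B: 0 + 1(138.2) − 1(48.41) = 89.78
  A: 0 + 2(48.41) = 96.81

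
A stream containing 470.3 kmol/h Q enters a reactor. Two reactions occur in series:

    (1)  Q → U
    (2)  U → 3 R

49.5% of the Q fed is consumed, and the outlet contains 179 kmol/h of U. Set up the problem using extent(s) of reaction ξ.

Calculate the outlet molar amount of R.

Conversion of Q: Q consumed = 1ξ₁ = 0.495 × 470.3 → ξ₁ = 232.8 kmol/h.
U balance: n_U = 0 + 1ξ₁ − 1ξ₂ = 179 → ξ₂ = (1·232.8 − 179)/1 = 53.8 kmol/h.
Outlet amounts (n = n₀ + Σ ν·ξ):
  Q: 470.3 − 1(232.8) = 237.5
  U: 0 + 1(232.8) − 1(53.8) = 179
  R: 0 + 3(53.8) = 161.4

161 kmol/h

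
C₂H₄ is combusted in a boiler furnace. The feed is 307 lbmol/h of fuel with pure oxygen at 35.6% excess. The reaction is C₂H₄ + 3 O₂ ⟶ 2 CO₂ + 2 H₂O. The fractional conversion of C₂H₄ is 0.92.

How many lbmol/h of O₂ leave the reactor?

Stoichiometric O₂ = 3 × 307 = 921 lbmol/h; O₂ fed = 921 × 1.356 = 1249 lbmol/h.
Fuel reacted = 0.92 × 307 → ξ = 282.4 lbmol/h.
Outlet (n = n₀ + ν ξ):
  C₂H₄: 307 − 1(282.4) = 24.56
  O₂: 1249 − 3(282.4) = 401.6
  CO₂: 0 + 2(282.4) = 564.9
  H₂O: 0 + 2(282.4) = 564.9

402 lbmol/h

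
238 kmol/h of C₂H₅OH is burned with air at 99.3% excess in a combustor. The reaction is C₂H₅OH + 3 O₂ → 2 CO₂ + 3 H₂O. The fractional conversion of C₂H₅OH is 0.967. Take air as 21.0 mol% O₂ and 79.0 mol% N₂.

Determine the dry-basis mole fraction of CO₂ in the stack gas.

0.0702

Stoichiometric O₂ = 3 × 238 = 714 kmol/h; O₂ fed = 714 × 1.993 = 1423 kmol/h.
N₂ fed = 1423 × 79/21 = 5353 kmol/h.
Fuel reacted = 0.967 × 238 → ξ = 230.1 kmol/h.
Outlet (n = n₀ + ν ξ):
  C₂H₅OH: 238 − 1(230.1) = 7.854
  O₂: 1423 − 3(230.1) = 732.6
  N₂: 5353 (inert)
  CO₂: 0 + 2(230.1) = 460.3
  H₂O: 0 + 3(230.1) = 690.4
Dry total = 6554 kmol/h; y_CO₂ (dry) = 460.3 / 6554 = 0.07023.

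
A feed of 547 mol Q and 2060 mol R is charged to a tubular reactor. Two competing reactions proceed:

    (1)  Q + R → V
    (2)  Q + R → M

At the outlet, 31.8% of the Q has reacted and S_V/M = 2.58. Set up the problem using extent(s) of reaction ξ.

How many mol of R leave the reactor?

Conversion of Q: Q consumed = 0.318 × 547 = 173.9 mol = 1ξ₁ + 1ξ₂.
Selectivity: 1ξ₁ / (1ξ₂) = 2.58 → ξ₁ = 2.58 ξ₂.
Substitute: (1·2.58 + 1) ξ₂ = 173.9 → ξ₂ = 48.59 mol, ξ₁ = 125.4 mol.
Outlet amounts (n = n₀ + Σ ν·ξ):
  Q: 547 − 1(125.4) − 1(48.59) = 373.1
  R: 2060 − 1(125.4) − 1(48.59) = 1886
  V: 0 + 1(125.4) = 125.4
  M: 0 + 1(48.59) = 48.59

1890 mol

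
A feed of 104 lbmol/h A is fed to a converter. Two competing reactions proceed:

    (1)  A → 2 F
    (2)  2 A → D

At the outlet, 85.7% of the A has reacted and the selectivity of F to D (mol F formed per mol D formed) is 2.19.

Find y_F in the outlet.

0.591

Conversion of A: A consumed = 0.857 × 104 = 89.13 lbmol/h = 1ξ₁ + 2ξ₂.
Selectivity: 2ξ₁ / (1ξ₂) = 2.19 → ξ₁ = 1.095 ξ₂.
Substitute: (1·1.095 + 2) ξ₂ = 89.13 → ξ₂ = 28.8 lbmol/h, ξ₁ = 31.53 lbmol/h.
Outlet amounts (n = n₀ + Σ ν·ξ):
  A: 104 − 1(31.53) − 2(28.8) = 14.87
  F: 0 + 2(31.53) = 63.07
  D: 0 + 1(28.8) = 28.8
Total out = 106.7 lbmol/h; y_F = 63.07 / 106.7 = 0.5909.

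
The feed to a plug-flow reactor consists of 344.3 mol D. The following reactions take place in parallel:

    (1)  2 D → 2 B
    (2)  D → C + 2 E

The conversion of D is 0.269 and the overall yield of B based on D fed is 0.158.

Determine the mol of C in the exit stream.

Yield of B: 2ξ₁ / 344.3 = 0.158 → ξ₁ = 27.2 mol.
Conversion of D: 2ξ₁ + 1ξ₂ = 0.269 × 344.3 = 92.62 → ξ₂ = 38.22 mol.
Outlet amounts (n = n₀ + Σ ν·ξ):
  D: 344.3 − 2(27.2) − 1(38.22) = 251.7
  B: 0 + 2(27.2) = 54.4
  C: 0 + 1(38.22) = 38.22
  E: 0 + 2(38.22) = 76.43

38.2 mol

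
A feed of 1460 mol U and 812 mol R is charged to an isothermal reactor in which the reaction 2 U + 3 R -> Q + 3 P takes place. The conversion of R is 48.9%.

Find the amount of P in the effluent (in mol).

R reacted = 0.489 × 812 = 397.1 mol; ν_R = −3, so ξ = 397.1/3 = 132.4 mol.
Outlet amounts (n = n₀ + ν ξ):
  U: 1460 − 2(132.4) = 1195
  R: 812 − 3(132.4) = 414.9
  Q: 0 + 1(132.4) = 132.4
  P: 0 + 3(132.4) = 397.1

397 mol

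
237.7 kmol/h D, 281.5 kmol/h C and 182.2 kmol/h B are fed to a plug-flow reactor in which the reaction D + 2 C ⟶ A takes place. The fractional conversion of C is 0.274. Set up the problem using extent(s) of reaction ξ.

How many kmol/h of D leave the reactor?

C reacted = 0.274 × 281.5 = 77.13 kmol/h; ν_C = −2, so ξ = 77.13/2 = 38.57 kmol/h.
Outlet amounts (n = n₀ + ν ξ):
  D: 237.7 − 1(38.57) = 199.1
  C: 281.5 − 2(38.57) = 204.4
  A: 0 + 1(38.57) = 38.57
  B: 182.2 (inert)

199 kmol/h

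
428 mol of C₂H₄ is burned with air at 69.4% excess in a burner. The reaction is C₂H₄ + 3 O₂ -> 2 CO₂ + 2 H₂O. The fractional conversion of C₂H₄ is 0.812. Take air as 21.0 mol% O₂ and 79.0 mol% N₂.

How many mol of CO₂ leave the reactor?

695 mol

Stoichiometric O₂ = 3 × 428 = 1284 mol; O₂ fed = 1284 × 1.694 = 2175 mol.
N₂ fed = 2175 × 79/21 = 8183 mol.
Fuel reacted = 0.812 × 428 → ξ = 347.5 mol.
Outlet (n = n₀ + ν ξ):
  C₂H₄: 428 − 1(347.5) = 80.46
  O₂: 2175 − 3(347.5) = 1132
  N₂: 8183 (inert)
  CO₂: 0 + 2(347.5) = 695.1
  H₂O: 0 + 2(347.5) = 695.1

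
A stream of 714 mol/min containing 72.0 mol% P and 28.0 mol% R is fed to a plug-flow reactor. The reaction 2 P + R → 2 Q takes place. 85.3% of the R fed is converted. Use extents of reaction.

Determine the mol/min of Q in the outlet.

R reacted = 0.853 × 199.9 = 170.5 mol/min; ν_R = −1, so ξ = 170.5/1 = 170.5 mol/min.
Outlet amounts (n = n₀ + ν ξ):
  P: 514.1 − 2(170.5) = 173
  R: 199.9 − 1(170.5) = 29.39
  Q: 0 + 2(170.5) = 341.1

341 mol/min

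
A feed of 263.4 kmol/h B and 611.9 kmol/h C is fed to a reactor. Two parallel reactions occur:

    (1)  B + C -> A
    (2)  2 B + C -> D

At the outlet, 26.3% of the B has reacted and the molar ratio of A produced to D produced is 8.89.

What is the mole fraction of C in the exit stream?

0.681

Conversion of B: B consumed = 0.263 × 263.4 = 69.27 kmol/h = 1ξ₁ + 2ξ₂.
Selectivity: 1ξ₁ / (1ξ₂) = 8.89 → ξ₁ = 8.89 ξ₂.
Substitute: (1·8.89 + 2) ξ₂ = 69.27 → ξ₂ = 6.361 kmol/h, ξ₁ = 56.55 kmol/h.
Outlet amounts (n = n₀ + Σ ν·ξ):
  B: 263.4 − 1(56.55) − 2(6.361) = 194.1
  C: 611.9 − 1(56.55) − 1(6.361) = 549
  A: 0 + 1(56.55) = 56.55
  D: 0 + 1(6.361) = 6.361
Total out = 806 kmol/h; y_C = 549 / 806 = 0.6811.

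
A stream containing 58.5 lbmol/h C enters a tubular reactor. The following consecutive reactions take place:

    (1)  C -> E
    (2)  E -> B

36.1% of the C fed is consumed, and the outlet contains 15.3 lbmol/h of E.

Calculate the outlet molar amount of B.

5.82 lbmol/h

Conversion of C: C consumed = 1ξ₁ = 0.361 × 58.5 → ξ₁ = 21.12 lbmol/h.
E balance: n_E = 0 + 1ξ₁ − 1ξ₂ = 15.3 → ξ₂ = (1·21.12 − 15.3)/1 = 5.819 lbmol/h.
Outlet amounts (n = n₀ + Σ ν·ξ):
  C: 58.5 − 1(21.12) = 37.38
  E: 0 + 1(21.12) − 1(5.819) = 15.3
  B: 0 + 1(5.819) = 5.819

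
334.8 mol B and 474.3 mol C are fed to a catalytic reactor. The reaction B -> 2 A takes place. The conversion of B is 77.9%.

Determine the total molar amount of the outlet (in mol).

B reacted = 0.779 × 334.8 = 260.8 mol; ν_B = −1, so ξ = 260.8/1 = 260.8 mol.
Outlet amounts (n = n₀ + ν ξ):
  B: 334.8 − 1(260.8) = 73.99
  A: 0 + 2(260.8) = 521.6
  C: 474.3 (inert)
Total out = 73.99 + 521.6 + 474.3 = 1070 mol.

1070 mol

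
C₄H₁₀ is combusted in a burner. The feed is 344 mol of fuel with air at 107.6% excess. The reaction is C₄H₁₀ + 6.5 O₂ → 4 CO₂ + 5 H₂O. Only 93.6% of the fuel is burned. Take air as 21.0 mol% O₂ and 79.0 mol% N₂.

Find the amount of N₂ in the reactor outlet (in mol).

Stoichiometric O₂ = 6.5 × 344 = 2236 mol; O₂ fed = 2236 × 2.076 = 4642 mol.
N₂ fed = 4642 × 79/21 = 17460 mol.
Fuel reacted = 0.936 × 344 → ξ = 322 mol.
Outlet (n = n₀ + ν ξ):
  C₄H₁₀: 344 − 1(322) = 22.02
  O₂: 4642 − 6.5(322) = 2549
  N₂: 17460 (inert)
  CO₂: 0 + 4(322) = 1288
  H₂O: 0 + 5(322) = 1610

17500 mol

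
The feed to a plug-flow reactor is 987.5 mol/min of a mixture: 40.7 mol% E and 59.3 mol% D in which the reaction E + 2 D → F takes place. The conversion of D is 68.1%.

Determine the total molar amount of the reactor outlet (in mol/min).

D reacted = 0.681 × 585.6 = 398.8 mol/min; ν_D = −2, so ξ = 398.8/2 = 199.4 mol/min.
Outlet amounts (n = n₀ + ν ξ):
  E: 401.9 − 1(199.4) = 202.5
  D: 585.6 − 2(199.4) = 186.8
  F: 0 + 1(199.4) = 199.4
Total out = 202.5 + 186.8 + 199.4 = 588.7 mol/min.

589 mol/min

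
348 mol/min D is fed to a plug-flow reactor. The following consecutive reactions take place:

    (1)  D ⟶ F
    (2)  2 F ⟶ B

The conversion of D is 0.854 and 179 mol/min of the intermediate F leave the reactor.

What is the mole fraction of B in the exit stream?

Conversion of D: D consumed = 1ξ₁ = 0.854 × 348 → ξ₁ = 297.2 mol/min.
F balance: n_F = 0 + 1ξ₁ − 2ξ₂ = 179 → ξ₂ = (1·297.2 − 179)/2 = 59.1 mol/min.
Outlet amounts (n = n₀ + Σ ν·ξ):
  D: 348 − 1(297.2) = 50.81
  F: 0 + 1(297.2) − 2(59.1) = 179
  B: 0 + 1(59.1) = 59.1
Total out = 288.9 mol/min; y_B = 59.1 / 288.9 = 0.2046.

0.205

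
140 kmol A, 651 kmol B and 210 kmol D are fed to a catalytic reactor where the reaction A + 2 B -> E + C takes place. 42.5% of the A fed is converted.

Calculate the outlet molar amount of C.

59.5 kmol

A reacted = 0.425 × 140 = 59.5 kmol; ν_A = −1, so ξ = 59.5/1 = 59.5 kmol.
Outlet amounts (n = n₀ + ν ξ):
  A: 140 − 1(59.5) = 80.5
  B: 651 − 2(59.5) = 532
  E: 0 + 1(59.5) = 59.5
  C: 0 + 1(59.5) = 59.5
  D: 210 (inert)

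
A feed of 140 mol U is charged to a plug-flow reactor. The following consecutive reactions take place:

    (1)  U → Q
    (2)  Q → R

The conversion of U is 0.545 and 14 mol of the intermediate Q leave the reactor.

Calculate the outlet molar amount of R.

62.3 mol

Conversion of U: U consumed = 1ξ₁ = 0.545 × 140 → ξ₁ = 76.3 mol.
Q balance: n_Q = 0 + 1ξ₁ − 1ξ₂ = 14 → ξ₂ = (1·76.3 − 14)/1 = 62.3 mol.
Outlet amounts (n = n₀ + Σ ν·ξ):
  U: 140 − 1(76.3) = 63.7
  Q: 0 + 1(76.3) − 1(62.3) = 14
  R: 0 + 1(62.3) = 62.3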